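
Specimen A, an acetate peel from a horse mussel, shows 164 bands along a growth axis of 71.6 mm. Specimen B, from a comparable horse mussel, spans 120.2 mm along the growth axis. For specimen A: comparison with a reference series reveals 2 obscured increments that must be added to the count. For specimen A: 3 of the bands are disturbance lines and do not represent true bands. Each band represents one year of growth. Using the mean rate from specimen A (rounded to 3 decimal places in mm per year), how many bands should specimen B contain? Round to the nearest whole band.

Specimen A: adjusted count: 164 − 3 + 2 = 163 bands.
A: 71.6 mm over 163 years gives 71.6 / 163 ≈ 0.439 mm per year.
For B, 120.2 / 0.439 = 273.80 years ≈ 274 bands.

274 bands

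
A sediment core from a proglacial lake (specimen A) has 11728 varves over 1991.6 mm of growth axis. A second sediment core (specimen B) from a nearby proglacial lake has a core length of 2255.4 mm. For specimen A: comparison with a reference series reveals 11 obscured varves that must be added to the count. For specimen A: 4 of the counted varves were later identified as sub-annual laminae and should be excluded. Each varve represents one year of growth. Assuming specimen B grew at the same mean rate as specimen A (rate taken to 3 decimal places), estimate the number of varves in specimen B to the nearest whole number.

Specimen A: adjusted count: 11728 − 4 + 11 = 11735 varves.
A: 1991.6 mm over 11735 years gives 1991.6 / 11735 ≈ 0.170 mm per year.
For B, 2255.4 / 0.170 = 13267.06 years ≈ 13267 varves.

13267 varves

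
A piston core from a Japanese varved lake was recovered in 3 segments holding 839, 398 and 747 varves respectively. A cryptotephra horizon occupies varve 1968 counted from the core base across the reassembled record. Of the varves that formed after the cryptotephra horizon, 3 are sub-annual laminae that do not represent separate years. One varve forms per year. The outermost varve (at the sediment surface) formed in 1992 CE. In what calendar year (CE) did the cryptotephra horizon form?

Total varves = 839 + 398 + 747 = 1984.
The cryptotephra horizon sits at varve 1968 from the core base, so 1984 − 1968 = 16 varves formed after it.
16 − 3 false = 13 true varves after the cryptotephra horizon.
Counting back 13 years from 1992 CE places the cryptotephra horizon in 1992 − 13 = 1979 CE.

1979 CE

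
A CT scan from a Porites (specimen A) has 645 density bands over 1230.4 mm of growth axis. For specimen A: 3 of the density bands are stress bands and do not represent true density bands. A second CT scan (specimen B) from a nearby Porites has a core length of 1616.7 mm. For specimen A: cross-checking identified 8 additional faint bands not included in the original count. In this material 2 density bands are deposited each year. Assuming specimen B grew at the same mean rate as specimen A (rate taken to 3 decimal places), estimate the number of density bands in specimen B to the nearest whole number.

Specimen A: after corrections the count is 645 − 3 + 8 = 650 density bands.
Specimen A: 650 density bands at 2 per year is 650 / 2 = 325 years.
A: Extension rate ≈ 1230.4 / 325 = 3.786 mm/yr.
B spans 1616.7 / 3.786 = 427.02 years; at 2 density bands per year that is 427.02 × 2 ≈ 854 density bands.

854 density bands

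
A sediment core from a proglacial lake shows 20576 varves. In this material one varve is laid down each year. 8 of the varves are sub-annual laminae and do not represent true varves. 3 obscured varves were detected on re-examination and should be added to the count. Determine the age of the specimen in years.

True varve count = 20576 − 8 + 3 = 20571.
At one varve per year, that is 20571 years.

20571 yr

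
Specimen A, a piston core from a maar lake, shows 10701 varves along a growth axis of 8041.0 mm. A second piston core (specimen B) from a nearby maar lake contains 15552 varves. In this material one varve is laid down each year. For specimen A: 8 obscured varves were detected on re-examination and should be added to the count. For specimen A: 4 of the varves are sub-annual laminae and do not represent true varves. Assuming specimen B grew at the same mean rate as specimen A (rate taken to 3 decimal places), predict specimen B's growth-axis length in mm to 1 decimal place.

Specimen A: after corrections the count is 10701 − 4 + 8 = 10705 varves.
A: Extension rate ≈ 8041.0 / 10705 = 0.751 mm/yr.
For B, 0.751 mm/year × 15552 years = 11679.6 mm.

11679.6 mm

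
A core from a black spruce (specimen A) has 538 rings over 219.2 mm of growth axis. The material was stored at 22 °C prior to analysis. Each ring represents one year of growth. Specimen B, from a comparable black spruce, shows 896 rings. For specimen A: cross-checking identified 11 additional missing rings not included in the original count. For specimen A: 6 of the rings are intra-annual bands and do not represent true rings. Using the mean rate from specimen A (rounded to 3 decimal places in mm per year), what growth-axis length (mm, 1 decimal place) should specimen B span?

362.0 mm

Specimen A: after corrections the count is 538 − 6 + 11 = 543 rings.
A: Mean rate = 219.2 mm / 543 years ≈ 0.404 mm per year.
For B, 0.404 mm/year × 896 years = 362.0 mm.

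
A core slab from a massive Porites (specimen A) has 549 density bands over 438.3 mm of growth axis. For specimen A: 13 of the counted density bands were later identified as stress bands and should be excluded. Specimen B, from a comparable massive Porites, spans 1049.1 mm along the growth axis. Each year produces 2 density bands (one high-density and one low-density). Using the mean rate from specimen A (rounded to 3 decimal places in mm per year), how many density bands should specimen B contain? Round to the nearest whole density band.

Specimen A: true density band count = 549 − 13 = 536.
Specimen A: 536 density bands at 2 per year is 536 / 2 = 268 years.
A: 438.3 mm over 268 years gives 438.3 / 268 ≈ 1.635 mm per year.
B spans 1049.1 / 1.635 = 641.65 years; at 2 density bands per year that is 641.65 × 2 ≈ 1283 density bands.

1283 density bands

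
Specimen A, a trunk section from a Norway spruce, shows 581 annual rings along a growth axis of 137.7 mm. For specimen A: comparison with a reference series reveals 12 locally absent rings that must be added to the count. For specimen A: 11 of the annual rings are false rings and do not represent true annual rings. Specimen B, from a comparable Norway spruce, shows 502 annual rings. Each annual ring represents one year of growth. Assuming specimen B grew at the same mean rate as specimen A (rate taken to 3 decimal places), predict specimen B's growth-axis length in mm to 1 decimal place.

Specimen A: adjusted count: 581 − 11 + 12 = 582 annual rings.
A: 137.7 mm over 582 years gives 137.7 / 582 ≈ 0.237 mm/year.
Length of B = 0.237 × 502 = 119.0 mm.

119.0 mm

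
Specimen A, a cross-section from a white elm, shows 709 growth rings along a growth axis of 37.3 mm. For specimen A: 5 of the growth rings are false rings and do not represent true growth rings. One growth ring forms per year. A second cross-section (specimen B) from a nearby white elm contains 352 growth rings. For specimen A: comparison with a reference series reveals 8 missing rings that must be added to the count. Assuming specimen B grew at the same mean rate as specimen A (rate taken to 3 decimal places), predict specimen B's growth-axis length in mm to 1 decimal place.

18.3 mm

Specimen A: correcting the raw count gives 709 − 5 + 8 = 712 true growth rings.
A: Extension rate ≈ 37.3 / 712 = 0.052 mm per year.
B's length ≈ 0.052 × 352 = 18.3 mm.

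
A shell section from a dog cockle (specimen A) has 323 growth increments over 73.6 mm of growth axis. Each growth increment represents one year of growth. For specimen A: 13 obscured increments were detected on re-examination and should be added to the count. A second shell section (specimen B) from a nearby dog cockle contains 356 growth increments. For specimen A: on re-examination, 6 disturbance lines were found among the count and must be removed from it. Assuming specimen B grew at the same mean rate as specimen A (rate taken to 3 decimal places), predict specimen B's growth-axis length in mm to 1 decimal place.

79.4 mm

Specimen A: correcting the raw count gives 323 − 6 + 13 = 330 true growth increments.
A: 73.6 mm over 330 years gives 73.6 / 330 ≈ 0.223 mm/year.
Length of B = 0.223 × 356 = 79.4 mm.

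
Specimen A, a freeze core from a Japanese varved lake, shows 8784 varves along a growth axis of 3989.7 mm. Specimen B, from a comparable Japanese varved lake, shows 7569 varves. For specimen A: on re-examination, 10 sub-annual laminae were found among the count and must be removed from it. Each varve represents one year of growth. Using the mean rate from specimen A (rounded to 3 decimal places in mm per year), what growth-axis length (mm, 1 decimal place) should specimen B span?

3443.9 mm

Specimen A: correcting the raw count gives 8784 − 10 = 8774 true varves.
A: Extension rate ≈ 3989.7 / 8774 = 0.455 mm/year.
Length of B = 0.455 × 7569 = 3443.9 mm.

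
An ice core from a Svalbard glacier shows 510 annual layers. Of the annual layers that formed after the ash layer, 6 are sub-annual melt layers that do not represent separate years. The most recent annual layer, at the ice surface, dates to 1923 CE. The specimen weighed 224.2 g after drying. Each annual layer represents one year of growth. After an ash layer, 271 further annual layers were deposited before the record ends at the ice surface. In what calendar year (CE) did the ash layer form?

271 annual layers post-date the ash layer.
Removing the 6 false annual layers leaves 271 − 6 = 265 true annual layers beyond the ash layer.
The annual layer at the ice surface is 1923 CE, so the ash layer dates to 1923 − 265 = 1658 CE.

1658 CE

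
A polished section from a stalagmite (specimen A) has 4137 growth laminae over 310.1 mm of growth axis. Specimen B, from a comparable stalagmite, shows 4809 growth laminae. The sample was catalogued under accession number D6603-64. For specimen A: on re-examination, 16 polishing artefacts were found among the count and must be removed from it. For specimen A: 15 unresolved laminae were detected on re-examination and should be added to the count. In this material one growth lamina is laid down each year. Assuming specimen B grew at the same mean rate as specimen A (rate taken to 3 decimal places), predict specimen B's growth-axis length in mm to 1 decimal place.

360.7 mm

Specimen A: adjusted count: 4137 − 16 + 15 = 4136 growth laminae.
A: 310.1 mm over 4136 years gives 310.1 / 4136 ≈ 0.075 mm/yr.
B's length ≈ 0.075 × 4809 = 360.7 mm.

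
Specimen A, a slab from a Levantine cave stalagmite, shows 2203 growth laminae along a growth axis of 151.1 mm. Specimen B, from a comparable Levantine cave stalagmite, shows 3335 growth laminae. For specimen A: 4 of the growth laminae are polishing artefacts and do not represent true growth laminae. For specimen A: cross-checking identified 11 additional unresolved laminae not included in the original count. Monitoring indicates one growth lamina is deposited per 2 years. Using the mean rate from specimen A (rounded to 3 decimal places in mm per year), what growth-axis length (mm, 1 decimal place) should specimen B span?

226.8 mm

Specimen A: true growth lamina count = 2203 − 4 + 11 = 2210.
Specimen A: at 2 years per growth lamina, 2210 × 2 = 4420 years.
A: Extension rate ≈ 151.1 / 4420 = 0.034 mm/year.
Specimen B: multiplying by 2 years per growth lamina: 3335 × 2 = 6670 years. Length of B = 0.034 × 6670 = 226.8 mm.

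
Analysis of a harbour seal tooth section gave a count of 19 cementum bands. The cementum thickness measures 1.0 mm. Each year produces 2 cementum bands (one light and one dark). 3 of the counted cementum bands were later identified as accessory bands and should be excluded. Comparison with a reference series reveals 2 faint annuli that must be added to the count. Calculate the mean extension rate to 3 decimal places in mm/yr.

0.111 mm/yr

Correcting the raw count gives 19 − 3 + 2 = 18 true cementum bands.
Dividing by 2 cementum bands per year: 18 / 2 = 9 years.
Mean rate = 1.0 mm / 9 years ≈ 0.111 mm/yr.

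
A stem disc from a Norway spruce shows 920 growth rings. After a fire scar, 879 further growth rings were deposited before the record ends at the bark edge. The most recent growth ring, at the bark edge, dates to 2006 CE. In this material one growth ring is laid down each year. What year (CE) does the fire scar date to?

879 growth rings post-date the fire scar.
Counting back 879 years from 2006 CE places the fire scar in 2006 − 879 = 1127 CE.

1127 CE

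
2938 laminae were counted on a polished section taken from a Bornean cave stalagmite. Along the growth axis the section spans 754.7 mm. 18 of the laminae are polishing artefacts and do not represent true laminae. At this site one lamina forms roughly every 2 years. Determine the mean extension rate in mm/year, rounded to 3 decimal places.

0.129 mm/year

Adjusted count: 2938 − 18 = 2920 laminae.
2920 laminae at 2 years each span 2920 × 2 = 5840 years.
Extension rate ≈ 754.7 / 5840 = 0.129 mm/year.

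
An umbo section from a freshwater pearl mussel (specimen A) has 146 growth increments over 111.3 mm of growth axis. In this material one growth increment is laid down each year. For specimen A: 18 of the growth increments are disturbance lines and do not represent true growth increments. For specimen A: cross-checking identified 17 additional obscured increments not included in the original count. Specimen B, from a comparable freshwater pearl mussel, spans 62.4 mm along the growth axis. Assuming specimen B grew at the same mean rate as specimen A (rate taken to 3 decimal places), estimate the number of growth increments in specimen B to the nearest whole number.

81 growth increments

Specimen A: after corrections the count is 146 − 18 + 17 = 145 growth increments.
A: 111.3 mm over 145 years gives 111.3 / 145 ≈ 0.768 mm/year.
B spans 62.4 / 0.768 = 81.25 years ≈ 81 growth increments.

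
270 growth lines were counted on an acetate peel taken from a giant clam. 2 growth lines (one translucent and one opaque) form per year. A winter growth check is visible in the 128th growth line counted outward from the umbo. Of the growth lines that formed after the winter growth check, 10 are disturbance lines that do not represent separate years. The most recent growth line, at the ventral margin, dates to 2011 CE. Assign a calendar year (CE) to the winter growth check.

1945 CE

Between growth line 128 and the ventral margin there are 270 − 128 = 142 growth lines.
Excluding 10 false growth lines: 142 − 10 = 132.
132 growth lines at 2 per year is 132 / 2 = 66 years.
2011 − 66 = 1945 CE.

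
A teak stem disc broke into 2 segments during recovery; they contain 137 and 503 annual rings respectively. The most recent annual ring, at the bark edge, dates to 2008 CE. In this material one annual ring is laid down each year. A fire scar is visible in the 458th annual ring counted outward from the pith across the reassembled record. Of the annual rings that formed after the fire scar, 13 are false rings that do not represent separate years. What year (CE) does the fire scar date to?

1839 CE

Total annual rings = 137 + 503 = 640.
The fire scar sits at annual ring 458 from the pith, so 640 − 458 = 182 annual rings formed after it.
Removing the 13 false annual rings leaves 182 − 13 = 169 true annual rings beyond the fire scar.
The annual ring at the bark edge is 2008 CE, so the fire scar dates to 2008 − 169 = 1839 CE.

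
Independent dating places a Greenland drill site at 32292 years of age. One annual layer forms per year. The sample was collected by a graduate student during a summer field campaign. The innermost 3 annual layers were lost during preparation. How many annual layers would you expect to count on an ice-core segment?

32289 annual layers

At one annual layer per year, 32292 years correspond to 32292 annual layers.
Less the 3 uncaptured annual layers: 32292 − 3 = 32289.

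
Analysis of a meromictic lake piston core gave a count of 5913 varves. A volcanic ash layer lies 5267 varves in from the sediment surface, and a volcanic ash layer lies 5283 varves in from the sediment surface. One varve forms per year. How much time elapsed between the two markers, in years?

The two markers are separated by 5283 − 5267 = 16 varves.
One varve per year makes the interval 16 years.

16 years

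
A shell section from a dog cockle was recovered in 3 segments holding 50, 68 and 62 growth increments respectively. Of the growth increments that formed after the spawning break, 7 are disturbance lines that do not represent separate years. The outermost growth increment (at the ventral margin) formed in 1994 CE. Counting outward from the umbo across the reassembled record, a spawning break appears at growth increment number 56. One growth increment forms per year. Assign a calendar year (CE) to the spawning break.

1877 CE

Total growth increments = 50 + 68 + 62 = 180.
The spawning break sits at growth increment 56 from the umbo, so 180 − 56 = 124 growth increments formed after it.
Excluding 7 false growth increments: 124 − 7 = 117.
Counting back 117 years from 1994 CE places the spawning break in 1994 − 117 = 1877 CE.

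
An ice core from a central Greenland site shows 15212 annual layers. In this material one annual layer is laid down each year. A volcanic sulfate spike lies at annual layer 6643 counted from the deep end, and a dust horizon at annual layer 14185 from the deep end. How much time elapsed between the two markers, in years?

14185 − 6643 = 7542 annual layers lie between the two events.
One annual layer per year makes the interval 7542 years.

7542 years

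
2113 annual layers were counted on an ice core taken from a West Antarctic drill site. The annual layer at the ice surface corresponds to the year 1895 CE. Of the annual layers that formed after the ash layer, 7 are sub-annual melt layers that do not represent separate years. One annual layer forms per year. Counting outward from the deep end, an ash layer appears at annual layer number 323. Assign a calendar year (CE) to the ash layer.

112 CE

The ash layer sits at annual layer 323 from the deep end, so 2113 − 323 = 1790 annual layers formed after it.
Removing the 7 false annual layers leaves 1790 − 7 = 1783 true annual layers beyond the ash layer.
The annual layer at the ice surface is 1895 CE, so the ash layer dates to 1895 − 1783 = 112 CE.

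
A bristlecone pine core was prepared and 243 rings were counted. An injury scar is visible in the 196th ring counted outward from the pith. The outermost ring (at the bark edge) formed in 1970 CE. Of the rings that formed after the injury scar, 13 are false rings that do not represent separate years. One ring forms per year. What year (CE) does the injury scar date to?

1936 CE

The injury scar sits at ring 196 from the pith, so 243 − 196 = 47 rings formed after it.
Removing the 13 false rings leaves 47 − 13 = 34 true rings beyond the injury scar.
Counting back 34 years from 1970 CE places the injury scar in 1970 − 34 = 1936 CE.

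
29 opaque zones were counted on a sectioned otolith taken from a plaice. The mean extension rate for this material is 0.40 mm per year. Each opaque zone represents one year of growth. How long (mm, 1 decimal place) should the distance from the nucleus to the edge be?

11.6 mm

The record spans 29 years at 0.40 mm per year.
29 years at 0.40 mm/year gives 0.40 × 29 = 11.6 mm.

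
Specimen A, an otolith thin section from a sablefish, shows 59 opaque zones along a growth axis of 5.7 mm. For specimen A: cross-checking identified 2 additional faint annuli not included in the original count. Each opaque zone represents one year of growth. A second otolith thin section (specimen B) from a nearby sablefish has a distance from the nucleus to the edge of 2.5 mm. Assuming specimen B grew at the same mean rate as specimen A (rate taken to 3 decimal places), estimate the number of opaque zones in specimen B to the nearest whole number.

Specimen A: true opaque zone count = 59 + 2 = 61.
A: Mean rate = 5.7 mm / 61 years ≈ 0.093 mm/year.
Specimen B: 2.5 mm / 0.093 mm per year = 26.88 years ≈ 27 opaque zones.

27 opaque zones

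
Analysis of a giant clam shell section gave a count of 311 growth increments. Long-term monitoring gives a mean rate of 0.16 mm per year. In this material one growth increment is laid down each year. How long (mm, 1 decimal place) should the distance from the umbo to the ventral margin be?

49.8 mm

311 years of growth are recorded.
Predicted length = 0.16 mm/year × 311 years = 49.8 mm.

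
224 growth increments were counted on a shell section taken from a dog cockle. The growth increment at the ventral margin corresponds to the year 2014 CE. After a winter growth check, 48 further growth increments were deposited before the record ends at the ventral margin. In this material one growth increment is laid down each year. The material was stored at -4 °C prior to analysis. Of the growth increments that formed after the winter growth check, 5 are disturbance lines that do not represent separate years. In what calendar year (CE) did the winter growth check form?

There are 48 growth increments younger than the winter growth check.
Removing the 5 false growth increments leaves 48 − 5 = 43 true growth increments beyond the winter growth check.
Counting back 43 years from 2014 CE places the winter growth check in 2014 − 43 = 1971 CE.

1971 CE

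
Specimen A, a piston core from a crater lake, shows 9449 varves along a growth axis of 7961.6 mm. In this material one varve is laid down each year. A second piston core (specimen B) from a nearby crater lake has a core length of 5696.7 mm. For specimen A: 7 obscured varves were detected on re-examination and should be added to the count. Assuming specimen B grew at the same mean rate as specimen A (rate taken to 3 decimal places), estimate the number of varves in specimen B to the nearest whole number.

Specimen A: adjusted count: 9449 + 7 = 9456 varves.
A: Extension rate ≈ 7961.6 / 9456 = 0.842 mm/yr.
For B, 5696.7 / 0.842 = 6765.68 years ≈ 6766 varves.

6766 varves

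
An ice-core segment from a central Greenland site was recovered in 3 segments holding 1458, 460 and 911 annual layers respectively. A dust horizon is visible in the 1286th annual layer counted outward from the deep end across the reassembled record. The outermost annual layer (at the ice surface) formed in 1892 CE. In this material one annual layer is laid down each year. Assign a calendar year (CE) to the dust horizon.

349 CE

Total annual layers = 1458 + 460 + 911 = 2829.
2829 − 1286 = 1543 annual layers lie beyond the dust horizon toward the ice surface.
1892 − 1543 = 349 CE.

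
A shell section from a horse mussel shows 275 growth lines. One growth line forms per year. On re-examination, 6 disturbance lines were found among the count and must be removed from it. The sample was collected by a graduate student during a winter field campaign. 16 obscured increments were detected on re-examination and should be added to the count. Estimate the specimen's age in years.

285 years

Correcting the raw count gives 275 − 6 + 16 = 285 true growth lines.
One growth line per year makes the duration 285 years.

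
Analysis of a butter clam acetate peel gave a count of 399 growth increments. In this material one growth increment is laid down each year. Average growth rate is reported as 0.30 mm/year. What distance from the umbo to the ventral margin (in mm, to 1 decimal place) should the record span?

119.7 mm

The record spans 399 years at 0.30 mm per year.
399 years at 0.30 mm/year gives 0.30 × 399 = 119.7 mm.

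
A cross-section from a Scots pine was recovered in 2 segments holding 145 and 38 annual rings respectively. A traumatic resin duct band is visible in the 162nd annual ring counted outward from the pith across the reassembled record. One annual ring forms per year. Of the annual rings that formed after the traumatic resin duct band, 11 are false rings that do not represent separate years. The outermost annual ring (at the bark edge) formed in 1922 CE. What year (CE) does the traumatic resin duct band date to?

Total annual rings = 145 + 38 = 183.
183 − 162 = 21 annual rings lie beyond the traumatic resin duct band toward the bark edge.
Removing the 11 false annual rings leaves 21 − 11 = 10 true annual rings beyond the traumatic resin duct band.
1922 − 10 = 1912 CE.

1912 CE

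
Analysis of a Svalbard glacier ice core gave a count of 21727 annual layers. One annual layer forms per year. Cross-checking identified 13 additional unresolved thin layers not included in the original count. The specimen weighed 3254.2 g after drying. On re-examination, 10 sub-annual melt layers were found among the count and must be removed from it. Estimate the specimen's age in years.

21730 years

After corrections the count is 21727 − 10 + 13 = 21730 annual layers.
With a one-to-one annual layer periodicity this is 21730 years.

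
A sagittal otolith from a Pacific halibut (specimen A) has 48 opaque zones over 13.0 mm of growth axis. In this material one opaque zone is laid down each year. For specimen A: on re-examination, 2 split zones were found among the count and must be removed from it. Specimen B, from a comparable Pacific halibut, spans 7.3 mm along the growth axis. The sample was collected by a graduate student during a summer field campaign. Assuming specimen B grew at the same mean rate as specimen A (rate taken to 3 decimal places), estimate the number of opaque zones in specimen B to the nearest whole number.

26 opaque zones

Specimen A: true opaque zone count = 48 − 2 = 46.
A: Extension rate ≈ 13.0 / 46 = 0.283 mm/year.
B spans 7.3 / 0.283 = 25.80 years ≈ 26 opaque zones.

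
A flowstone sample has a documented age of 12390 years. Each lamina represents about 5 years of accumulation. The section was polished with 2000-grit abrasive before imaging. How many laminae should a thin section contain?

Expected laminae: 12390 / 5 = 2478.
So 2478 laminae should be present.

2478 laminae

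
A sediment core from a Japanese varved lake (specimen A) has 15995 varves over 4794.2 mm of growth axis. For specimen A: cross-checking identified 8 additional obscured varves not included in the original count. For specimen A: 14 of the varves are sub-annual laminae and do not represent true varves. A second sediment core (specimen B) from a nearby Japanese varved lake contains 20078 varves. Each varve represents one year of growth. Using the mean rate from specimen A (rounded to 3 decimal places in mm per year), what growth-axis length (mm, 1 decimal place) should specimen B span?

Specimen A: correcting the raw count gives 15995 − 14 + 8 = 15989 true varves.
A: 4794.2 mm over 15989 years gives 4794.2 / 15989 ≈ 0.300 mm/yr.
B's length ≈ 0.300 × 20078 = 6023.4 mm.

6023.4 mm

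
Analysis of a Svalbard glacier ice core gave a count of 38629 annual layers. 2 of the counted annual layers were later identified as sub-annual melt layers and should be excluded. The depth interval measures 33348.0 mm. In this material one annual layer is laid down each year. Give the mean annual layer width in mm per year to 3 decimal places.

0.863 mm per year

True annual layer count = 38629 − 2 = 38627.
33348.0 mm over 38627 years gives 33348.0 / 38627 ≈ 0.863 mm per year.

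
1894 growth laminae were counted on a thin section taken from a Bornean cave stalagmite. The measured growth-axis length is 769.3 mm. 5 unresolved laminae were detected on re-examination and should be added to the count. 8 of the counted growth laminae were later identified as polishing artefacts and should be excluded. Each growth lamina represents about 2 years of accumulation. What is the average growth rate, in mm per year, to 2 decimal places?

After corrections the count is 1894 − 8 + 5 = 1891 growth laminae.
1891 growth laminae at 2 years each span 1891 × 2 = 3782 years.
769.3 mm over 3782 years gives 769.3 / 3782 ≈ 0.20 mm per year.

0.20 mm per year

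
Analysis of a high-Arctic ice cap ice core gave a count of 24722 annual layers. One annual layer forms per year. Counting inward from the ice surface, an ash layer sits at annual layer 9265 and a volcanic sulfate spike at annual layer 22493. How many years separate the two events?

13228 years

22493 − 9265 = 13228 annual layers lie between the two events.
That is 13228 years at one annual layer per year.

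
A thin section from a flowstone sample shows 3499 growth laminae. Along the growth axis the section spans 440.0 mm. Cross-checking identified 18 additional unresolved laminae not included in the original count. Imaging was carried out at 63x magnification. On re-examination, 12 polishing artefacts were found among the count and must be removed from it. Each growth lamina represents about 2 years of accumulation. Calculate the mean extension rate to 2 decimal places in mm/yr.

0.06 mm/yr

Correcting the raw count gives 3499 − 12 + 18 = 3505 true growth laminae.
3505 growth laminae at 2 years each span 3505 × 2 = 7010 years.
Mean rate = 440.0 mm / 7010 years ≈ 0.06 mm/yr.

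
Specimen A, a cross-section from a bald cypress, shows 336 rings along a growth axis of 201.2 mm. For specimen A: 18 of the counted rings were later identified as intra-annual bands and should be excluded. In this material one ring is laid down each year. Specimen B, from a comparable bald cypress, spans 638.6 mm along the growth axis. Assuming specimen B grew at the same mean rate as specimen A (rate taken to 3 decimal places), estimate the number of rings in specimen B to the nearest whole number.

Specimen A: after corrections the count is 336 − 18 = 318 rings.
A: Extension rate ≈ 201.2 / 318 = 0.633 mm per year.
For B, 638.6 / 0.633 = 1008.85 years ≈ 1009 rings.

1009 rings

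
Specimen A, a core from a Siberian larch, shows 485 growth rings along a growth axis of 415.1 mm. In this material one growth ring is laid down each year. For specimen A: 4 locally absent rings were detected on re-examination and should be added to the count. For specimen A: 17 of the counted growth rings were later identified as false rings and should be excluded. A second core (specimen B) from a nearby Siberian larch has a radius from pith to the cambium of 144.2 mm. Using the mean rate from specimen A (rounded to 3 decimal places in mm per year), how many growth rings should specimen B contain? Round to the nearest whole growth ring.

Specimen A: true growth ring count = 485 − 17 + 4 = 472.
A: Extension rate ≈ 415.1 / 472 = 0.879 mm per year.
B spans 144.2 / 0.879 = 164.05 years ≈ 164 growth rings.

164 growth rings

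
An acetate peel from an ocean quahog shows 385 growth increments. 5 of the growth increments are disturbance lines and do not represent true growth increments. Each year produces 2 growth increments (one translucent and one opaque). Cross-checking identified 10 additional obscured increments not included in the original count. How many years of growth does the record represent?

195 years

Adjusted count: 385 − 5 + 10 = 390 growth increments.
390 growth increments at 2 per year is 390 / 2 = 195 years.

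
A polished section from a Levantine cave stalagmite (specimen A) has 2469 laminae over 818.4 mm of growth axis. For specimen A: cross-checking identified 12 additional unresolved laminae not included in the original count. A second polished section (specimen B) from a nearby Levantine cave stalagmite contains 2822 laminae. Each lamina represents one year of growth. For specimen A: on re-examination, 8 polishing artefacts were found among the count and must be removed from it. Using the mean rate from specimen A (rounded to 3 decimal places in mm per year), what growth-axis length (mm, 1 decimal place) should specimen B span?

934.1 mm

Specimen A: correcting the raw count gives 2469 − 8 + 12 = 2473 true laminae.
A: Extension rate ≈ 818.4 / 2473 = 0.331 mm per year.
For B, 0.331 mm/year × 2822 years = 934.1 mm.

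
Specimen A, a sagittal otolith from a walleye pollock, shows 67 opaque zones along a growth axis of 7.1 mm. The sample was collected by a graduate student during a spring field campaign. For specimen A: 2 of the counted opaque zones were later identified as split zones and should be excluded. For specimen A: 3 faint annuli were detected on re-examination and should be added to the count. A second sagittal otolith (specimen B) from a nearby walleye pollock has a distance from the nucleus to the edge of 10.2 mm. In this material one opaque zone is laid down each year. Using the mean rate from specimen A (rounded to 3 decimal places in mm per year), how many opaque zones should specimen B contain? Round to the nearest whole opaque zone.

Specimen A: after corrections the count is 67 − 2 + 3 = 68 opaque zones.
A: Extension rate ≈ 7.1 / 68 = 0.104 mm/yr.
For B, 10.2 / 0.104 = 98.08 years ≈ 98 opaque zones.

98 opaque zones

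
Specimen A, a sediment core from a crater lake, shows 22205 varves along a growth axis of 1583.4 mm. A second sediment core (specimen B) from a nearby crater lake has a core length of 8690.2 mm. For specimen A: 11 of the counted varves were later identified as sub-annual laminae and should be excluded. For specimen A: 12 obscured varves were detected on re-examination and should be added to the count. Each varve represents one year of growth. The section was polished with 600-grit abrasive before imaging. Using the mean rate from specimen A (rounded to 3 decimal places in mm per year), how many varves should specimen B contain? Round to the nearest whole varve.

Specimen A: after corrections the count is 22205 − 11 + 12 = 22206 varves.
A: 1583.4 mm over 22206 years gives 1583.4 / 22206 ≈ 0.071 mm/yr.
Specimen B: 8690.2 mm / 0.071 mm per year = 122397.18 years ≈ 122397 varves.

122397 varves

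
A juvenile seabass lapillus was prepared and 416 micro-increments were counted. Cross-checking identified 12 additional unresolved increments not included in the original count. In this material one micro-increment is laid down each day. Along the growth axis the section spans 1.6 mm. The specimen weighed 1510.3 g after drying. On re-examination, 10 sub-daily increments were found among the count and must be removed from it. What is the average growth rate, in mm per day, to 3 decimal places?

0.004 mm per day

Correcting the raw count gives 416 − 10 + 12 = 418 true micro-increments.
Extension rate ≈ 1.6 / 418 = 0.004 mm per day.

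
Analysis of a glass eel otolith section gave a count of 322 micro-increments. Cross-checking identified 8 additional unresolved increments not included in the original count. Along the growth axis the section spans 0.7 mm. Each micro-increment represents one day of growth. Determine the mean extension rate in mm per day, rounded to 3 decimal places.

True micro-increment count = 322 + 8 = 330.
Mean rate = 0.7 mm / 330 days ≈ 0.002 mm per day.

0.002 mm per day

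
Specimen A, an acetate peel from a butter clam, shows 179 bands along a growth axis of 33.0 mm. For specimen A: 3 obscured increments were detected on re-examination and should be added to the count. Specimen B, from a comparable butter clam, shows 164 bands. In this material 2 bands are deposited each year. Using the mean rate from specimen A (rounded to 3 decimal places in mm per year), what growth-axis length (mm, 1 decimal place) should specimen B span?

Specimen A: true band count = 179 + 3 = 182.
Specimen A: with 2 bands per year, 182 / 2 = 91 years.
A: 33.0 mm over 91 years gives 33.0 / 91 ≈ 0.363 mm/year.
Specimen B: dividing by 2 bands per year: 164 / 2 = 82 years. B's length ≈ 0.363 × 82 = 29.8 mm.

29.8 mm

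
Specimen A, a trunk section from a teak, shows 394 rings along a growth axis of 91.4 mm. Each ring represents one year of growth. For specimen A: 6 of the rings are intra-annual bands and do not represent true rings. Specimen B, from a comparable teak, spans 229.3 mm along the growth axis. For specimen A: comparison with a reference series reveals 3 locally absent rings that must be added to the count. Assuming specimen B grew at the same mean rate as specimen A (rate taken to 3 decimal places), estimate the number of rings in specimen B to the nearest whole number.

980 rings

Specimen A: true ring count = 394 − 6 + 3 = 391.
A: 91.4 mm over 391 years gives 91.4 / 391 ≈ 0.234 mm/year.
Specimen B: 229.3 mm / 0.234 mm per year = 979.91 years ≈ 980 rings.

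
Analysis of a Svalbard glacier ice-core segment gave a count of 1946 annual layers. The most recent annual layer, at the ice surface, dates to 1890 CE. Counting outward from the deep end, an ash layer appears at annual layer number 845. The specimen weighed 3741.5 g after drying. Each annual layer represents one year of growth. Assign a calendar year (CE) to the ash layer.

789 CE

The ash layer sits at annual layer 845 from the deep end, so 1946 − 845 = 1101 annual layers formed after it.
Counting back 1101 years from 1890 CE places the ash layer in 1890 − 1101 = 789 CE.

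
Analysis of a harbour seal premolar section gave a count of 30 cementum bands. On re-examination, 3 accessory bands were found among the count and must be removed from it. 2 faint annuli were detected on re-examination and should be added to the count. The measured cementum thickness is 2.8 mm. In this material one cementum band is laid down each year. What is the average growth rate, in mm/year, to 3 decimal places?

0.097 mm/year

Correcting the raw count gives 30 − 3 + 2 = 29 true cementum bands.
Mean rate = 2.8 mm / 29 years ≈ 0.097 mm/year.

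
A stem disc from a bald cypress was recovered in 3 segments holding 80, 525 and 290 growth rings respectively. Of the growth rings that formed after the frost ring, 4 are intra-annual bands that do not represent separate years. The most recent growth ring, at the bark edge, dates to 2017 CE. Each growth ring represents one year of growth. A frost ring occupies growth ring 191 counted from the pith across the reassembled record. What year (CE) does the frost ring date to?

1317 CE

Total growth rings = 80 + 525 + 290 = 895.
895 − 191 = 704 growth rings lie beyond the frost ring toward the bark edge.
Removing the 4 false growth rings leaves 704 − 4 = 700 true growth rings beyond the frost ring.
2017 − 700 = 1317 CE.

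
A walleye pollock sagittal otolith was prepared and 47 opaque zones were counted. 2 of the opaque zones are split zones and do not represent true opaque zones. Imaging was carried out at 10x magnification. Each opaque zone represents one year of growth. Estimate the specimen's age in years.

Adjusted count: 47 − 2 = 45 opaque zones.
One opaque zone per year makes the duration 45 years.

45 years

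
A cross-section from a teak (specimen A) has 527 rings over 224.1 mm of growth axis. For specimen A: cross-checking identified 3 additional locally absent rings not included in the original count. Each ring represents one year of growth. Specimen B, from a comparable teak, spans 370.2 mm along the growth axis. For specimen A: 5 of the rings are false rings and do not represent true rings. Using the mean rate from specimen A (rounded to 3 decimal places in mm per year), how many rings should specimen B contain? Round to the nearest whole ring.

867 rings

Specimen A: adjusted count: 527 − 5 + 3 = 525 rings.
A: 224.1 mm over 525 years gives 224.1 / 525 ≈ 0.427 mm/year.
Specimen B: 370.2 mm / 0.427 mm per year = 866.98 years ≈ 867 rings.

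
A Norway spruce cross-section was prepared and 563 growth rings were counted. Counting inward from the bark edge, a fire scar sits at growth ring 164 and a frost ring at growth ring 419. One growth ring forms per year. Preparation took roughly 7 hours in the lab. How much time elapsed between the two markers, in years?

255 yr

Separation: 419 − 164 = 255 growth rings.
At one growth ring per year, 255 years elapsed between them.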